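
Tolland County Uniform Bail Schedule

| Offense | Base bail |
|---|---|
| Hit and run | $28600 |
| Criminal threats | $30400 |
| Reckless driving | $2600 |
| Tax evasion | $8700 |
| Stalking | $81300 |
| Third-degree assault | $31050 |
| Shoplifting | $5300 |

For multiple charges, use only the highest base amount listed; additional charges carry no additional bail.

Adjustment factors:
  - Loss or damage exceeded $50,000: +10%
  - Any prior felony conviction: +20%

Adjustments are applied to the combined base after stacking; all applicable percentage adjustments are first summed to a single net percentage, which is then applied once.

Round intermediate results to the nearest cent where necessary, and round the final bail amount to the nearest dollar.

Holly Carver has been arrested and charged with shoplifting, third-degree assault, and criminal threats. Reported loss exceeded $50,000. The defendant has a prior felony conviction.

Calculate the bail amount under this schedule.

$40365

Base amounts from the schedule: shoplifting $5300; third-degree assault $31050; criminal threats $30400.
Stacking rule: use the highest base only. Highest is third-degree assault at $31050. Combined base = $31050.
Net percentage adjustment: +10% +20% = +30%. $31050 × 1.3 = $40365.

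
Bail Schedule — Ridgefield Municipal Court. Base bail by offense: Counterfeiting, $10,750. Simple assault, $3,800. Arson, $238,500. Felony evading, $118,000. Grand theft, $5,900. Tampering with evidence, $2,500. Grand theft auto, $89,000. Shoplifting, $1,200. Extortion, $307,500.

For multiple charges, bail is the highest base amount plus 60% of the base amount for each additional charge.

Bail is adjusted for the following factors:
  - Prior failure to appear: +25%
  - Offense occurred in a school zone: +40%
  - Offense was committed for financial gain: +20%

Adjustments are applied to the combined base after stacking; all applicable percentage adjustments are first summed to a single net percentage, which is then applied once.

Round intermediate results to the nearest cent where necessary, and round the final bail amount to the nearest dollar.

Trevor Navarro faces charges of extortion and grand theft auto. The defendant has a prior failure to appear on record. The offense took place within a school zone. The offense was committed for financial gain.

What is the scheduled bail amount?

$667,665

Base amounts from the schedule: extortion $307,500; grand theft auto $89,000.
Stacking rule: highest base plus 60% of each additional charge. Highest is extortion at $307,500. Additional: $89,000 × 60% = $53,400. Combined base = $307,500 + $53,400 = $360,900.
Net percentage adjustment: +25% +40% +20% = +85%. $360,900 × 1.85 = $667,665.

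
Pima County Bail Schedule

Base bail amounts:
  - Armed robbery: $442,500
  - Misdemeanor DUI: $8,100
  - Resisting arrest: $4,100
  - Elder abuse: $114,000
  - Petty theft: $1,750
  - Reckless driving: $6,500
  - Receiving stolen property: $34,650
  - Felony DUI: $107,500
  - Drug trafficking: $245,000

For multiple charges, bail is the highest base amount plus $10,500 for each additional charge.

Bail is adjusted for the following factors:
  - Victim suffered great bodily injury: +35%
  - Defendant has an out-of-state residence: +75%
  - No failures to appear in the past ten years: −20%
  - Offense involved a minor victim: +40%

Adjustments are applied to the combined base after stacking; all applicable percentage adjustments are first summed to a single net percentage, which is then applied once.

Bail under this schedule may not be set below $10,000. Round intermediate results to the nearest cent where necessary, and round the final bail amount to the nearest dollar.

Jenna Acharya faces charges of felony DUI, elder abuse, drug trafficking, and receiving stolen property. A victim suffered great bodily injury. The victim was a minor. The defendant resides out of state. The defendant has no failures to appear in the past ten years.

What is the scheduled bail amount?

$635,950

Base amounts from the schedule: felony DUI $107,500; elder abuse $114,000; drug trafficking $245,000; receiving stolen property $34,650.
Stacking rule: highest base plus $10,500 per additional charge. Highest is drug trafficking at $245,000; 3 additional charges → +$31,500. Combined base = $276,500.
Net percentage adjustment: +35% +75% −20% +40% = +130%. $276,500 × 2.3 = $635,950.
$635,950 is at or above the $10,000 minimum.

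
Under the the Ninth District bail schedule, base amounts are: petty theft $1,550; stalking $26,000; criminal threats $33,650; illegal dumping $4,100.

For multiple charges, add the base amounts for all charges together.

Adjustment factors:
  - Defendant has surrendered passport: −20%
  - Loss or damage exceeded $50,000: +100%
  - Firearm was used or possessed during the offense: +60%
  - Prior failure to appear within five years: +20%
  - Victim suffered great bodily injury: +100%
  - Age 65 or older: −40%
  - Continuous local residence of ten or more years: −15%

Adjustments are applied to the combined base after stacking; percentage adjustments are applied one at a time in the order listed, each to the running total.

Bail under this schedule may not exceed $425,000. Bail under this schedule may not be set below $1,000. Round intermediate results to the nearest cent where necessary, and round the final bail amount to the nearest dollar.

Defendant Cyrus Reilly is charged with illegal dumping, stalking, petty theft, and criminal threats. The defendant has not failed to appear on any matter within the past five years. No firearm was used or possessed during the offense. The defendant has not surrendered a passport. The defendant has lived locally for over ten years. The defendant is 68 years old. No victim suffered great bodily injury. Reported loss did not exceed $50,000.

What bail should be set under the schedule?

Base amounts from the schedule: illegal dumping $4,100; stalking $26,000; petty theft $1,550; criminal threats $33,650.
Stacking rule: sum of all bases. $4,100 + $26,000 + $1,550 + $33,650 = $65,300.
Age 65 or older (−40%): $65,300 × 0.6 = $39,180.
Continuous local residence of ten or more years (−15%): $39,180 × 0.85 = $33,303.
$33,303 is within the $425,000 maximum.
$33,303 is at or above the $1,000 minimum.

$33,303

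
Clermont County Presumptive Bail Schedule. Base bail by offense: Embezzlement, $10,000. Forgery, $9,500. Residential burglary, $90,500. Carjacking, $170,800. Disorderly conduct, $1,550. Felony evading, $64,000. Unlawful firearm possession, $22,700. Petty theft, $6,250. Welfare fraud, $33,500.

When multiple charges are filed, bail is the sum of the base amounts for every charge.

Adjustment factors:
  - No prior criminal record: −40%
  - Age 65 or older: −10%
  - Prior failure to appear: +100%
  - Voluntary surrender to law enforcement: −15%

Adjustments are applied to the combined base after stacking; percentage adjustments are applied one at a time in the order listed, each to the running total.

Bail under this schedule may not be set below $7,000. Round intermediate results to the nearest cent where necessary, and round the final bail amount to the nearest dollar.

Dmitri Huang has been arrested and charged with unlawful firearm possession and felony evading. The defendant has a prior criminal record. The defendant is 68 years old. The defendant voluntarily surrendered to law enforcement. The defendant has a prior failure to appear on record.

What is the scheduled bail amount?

Base amounts from the schedule: unlawful firearm possession $22,700; felony evading $64,000.
Stacking rule: sum of all bases. $22,700 + $64,000 = $86,700.
Age 65 or older (−10%): $86,700 × 0.9 = $78,030.
Prior failure to appear (+100%): $78,030 × 2 = $156,060.
Voluntary surrender to law enforcement (−15%): $156,060 × 0.85 = $132,651.
$132,651 is at or above the $7,000 minimum.

$132,651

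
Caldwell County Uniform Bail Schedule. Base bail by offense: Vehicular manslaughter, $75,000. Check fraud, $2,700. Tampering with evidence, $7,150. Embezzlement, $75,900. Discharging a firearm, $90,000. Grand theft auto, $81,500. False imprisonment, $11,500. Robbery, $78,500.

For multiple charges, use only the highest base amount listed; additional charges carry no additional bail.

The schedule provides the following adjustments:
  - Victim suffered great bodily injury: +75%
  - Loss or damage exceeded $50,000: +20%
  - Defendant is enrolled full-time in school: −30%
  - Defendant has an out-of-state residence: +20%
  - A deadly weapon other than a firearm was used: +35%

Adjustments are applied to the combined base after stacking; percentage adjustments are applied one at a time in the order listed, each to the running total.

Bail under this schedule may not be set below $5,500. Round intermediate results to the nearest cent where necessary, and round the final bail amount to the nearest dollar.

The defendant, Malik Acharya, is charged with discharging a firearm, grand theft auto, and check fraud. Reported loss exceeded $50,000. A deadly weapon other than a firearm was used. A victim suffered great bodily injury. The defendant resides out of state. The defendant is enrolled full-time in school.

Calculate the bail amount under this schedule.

Base amounts from the schedule: discharging a firearm $90,000; grand theft auto $81,500; check fraud $2,700.
Stacking rule: use the highest base only. Highest is discharging a firearm at $90,000. Combined base = $90,000.
Victim suffered great bodily injury (+75%): $90,000 × 1.75 = $157,500.
Loss or damage exceeded $50,000 (+20%): $157,500 × 1.2 = $189,000.
Defendant is enrolled full-time in school (−30%): $189,000 × 0.7 = $132,300.
Defendant has an out-of-state residence (+20%): $132,300 × 1.2 = $158,760.
A deadly weapon other than a firearm was used (+35%): $158,760 × 1.35 = $214,326.
$214,326 is at or above the $5,500 minimum.

$214,326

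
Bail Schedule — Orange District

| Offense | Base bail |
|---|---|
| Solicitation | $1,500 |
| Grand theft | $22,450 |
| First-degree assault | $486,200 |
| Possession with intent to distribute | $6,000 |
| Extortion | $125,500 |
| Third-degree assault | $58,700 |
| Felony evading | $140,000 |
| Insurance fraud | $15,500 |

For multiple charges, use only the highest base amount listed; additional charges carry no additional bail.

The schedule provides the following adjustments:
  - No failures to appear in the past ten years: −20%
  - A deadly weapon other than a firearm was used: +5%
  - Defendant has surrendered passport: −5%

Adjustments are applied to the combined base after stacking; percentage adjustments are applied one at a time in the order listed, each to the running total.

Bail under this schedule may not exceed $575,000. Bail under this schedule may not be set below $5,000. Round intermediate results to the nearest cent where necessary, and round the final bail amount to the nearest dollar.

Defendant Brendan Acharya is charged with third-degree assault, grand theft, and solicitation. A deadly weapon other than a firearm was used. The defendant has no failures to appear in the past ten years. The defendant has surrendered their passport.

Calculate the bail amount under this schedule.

$46,843

Base amounts from the schedule: third-degree assault $58,700; grand theft $22,450; solicitation $1,500.
Stacking rule: use the highest base only. Highest is third-degree assault at $58,700. Combined base = $58,700.
No failures to appear in the past ten years (−20%): $58,700 × 0.8 = $46,960.
A deadly weapon other than a firearm was used (+5%): $46,960 × 1.05 = $49,308.
Defendant has surrendered passport (−5%): $49,308 × 0.95 = $46,842.60.
$46,842.60 is within the $575,000 maximum.
$46,842.60 is at or above the $5,000 minimum.
Rounded to the nearest dollar: $46,843.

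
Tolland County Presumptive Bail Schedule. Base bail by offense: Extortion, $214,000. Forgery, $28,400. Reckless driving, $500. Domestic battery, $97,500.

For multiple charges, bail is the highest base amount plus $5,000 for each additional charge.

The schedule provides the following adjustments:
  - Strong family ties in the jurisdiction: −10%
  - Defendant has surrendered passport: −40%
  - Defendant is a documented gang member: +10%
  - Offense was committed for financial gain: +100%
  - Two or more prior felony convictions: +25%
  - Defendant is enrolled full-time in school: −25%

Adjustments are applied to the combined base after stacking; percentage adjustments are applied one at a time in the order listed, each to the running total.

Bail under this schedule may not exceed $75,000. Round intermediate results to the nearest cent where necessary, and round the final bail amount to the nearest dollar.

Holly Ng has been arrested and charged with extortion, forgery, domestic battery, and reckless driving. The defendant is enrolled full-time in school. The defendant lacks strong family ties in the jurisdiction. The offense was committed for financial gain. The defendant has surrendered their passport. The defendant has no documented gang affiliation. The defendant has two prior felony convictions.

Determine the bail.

$75,000

Base amounts from the schedule: extortion $214,000; forgery $28,400; domestic battery $97,500; reckless driving $500.
Stacking rule: highest base plus $5,000 per additional charge. Highest is extortion at $214,000; 3 additional charges → +$15,000. Combined base = $229,000.
Defendant has surrendered passport (−40%): $229,000 × 0.6 = $137,400.
Offense was committed for financial gain (+100%): $137,400 × 2 = $274,800.
Two or more prior felony convictions (+25%): $274,800 × 1.25 = $343,500.
Defendant is enrolled full-time in school (−25%): $343,500 × 0.75 = $257,625.
Result $257,625 exceeds the maximum of $75,000; bail is capped at $75,000.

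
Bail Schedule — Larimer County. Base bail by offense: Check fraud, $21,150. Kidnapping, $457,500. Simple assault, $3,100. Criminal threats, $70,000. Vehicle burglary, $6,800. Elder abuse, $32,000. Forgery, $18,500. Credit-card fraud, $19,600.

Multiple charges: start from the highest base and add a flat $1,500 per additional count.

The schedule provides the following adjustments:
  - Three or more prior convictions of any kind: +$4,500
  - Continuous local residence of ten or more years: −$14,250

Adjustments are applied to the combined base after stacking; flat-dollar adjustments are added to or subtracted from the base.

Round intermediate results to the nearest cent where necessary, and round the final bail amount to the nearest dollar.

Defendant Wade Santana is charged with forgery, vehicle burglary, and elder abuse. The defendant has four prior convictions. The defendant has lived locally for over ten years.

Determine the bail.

Base amounts from the schedule: forgery $18,500; vehicle burglary $6,800; elder abuse $32,000.
Stacking rule: highest base plus $1,500 per additional charge. Highest is elder abuse at $32,000; 2 additional charges → +$3,000. Combined base = $35,000.
Three or more prior convictions of any kind (+$4,500 flat): $35,000 + $4,500 = $39,500.
Continuous local residence of ten or more years (−$14,250 flat): $39,500 − $14,250 = $25,250.

$25,250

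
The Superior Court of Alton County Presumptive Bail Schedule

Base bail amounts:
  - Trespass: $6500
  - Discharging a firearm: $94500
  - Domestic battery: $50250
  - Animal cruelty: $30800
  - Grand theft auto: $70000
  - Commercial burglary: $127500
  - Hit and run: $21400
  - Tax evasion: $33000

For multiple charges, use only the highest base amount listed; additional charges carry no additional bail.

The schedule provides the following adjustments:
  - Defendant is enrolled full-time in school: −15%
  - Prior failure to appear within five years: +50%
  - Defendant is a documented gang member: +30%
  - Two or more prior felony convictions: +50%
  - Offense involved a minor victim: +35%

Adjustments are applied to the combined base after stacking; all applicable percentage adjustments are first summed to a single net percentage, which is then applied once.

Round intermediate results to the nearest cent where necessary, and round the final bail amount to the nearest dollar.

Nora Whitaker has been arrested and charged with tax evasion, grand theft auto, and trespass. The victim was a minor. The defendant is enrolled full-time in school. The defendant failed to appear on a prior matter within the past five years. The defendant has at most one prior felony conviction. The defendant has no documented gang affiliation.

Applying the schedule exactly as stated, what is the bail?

Base amounts from the schedule: tax evasion $33000; grand theft auto $70000; trespass $6500.
Stacking rule: use the highest base only. Highest is grand theft auto at $70000. Combined base = $70000.
Net percentage adjustment: −15% +50% +35% = +70%. $70000 × 1.7 = $119000.

$119000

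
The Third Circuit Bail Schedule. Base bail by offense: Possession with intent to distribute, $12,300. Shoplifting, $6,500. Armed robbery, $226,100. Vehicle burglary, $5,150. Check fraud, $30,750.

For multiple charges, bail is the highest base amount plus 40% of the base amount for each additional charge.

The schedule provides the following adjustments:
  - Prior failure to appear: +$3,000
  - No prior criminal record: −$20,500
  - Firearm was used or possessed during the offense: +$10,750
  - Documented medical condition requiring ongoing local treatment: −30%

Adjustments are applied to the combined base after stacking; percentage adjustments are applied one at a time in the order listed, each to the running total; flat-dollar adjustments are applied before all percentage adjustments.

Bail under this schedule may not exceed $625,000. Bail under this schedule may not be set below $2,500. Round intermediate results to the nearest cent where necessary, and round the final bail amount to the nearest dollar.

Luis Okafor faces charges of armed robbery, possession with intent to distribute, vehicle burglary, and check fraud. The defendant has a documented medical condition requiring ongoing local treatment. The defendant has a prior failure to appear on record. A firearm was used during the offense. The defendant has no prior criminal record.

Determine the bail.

Base amounts from the schedule: armed robbery $226,100; possession with intent to distribute $12,300; vehicle burglary $5,150; check fraud $30,750.
Stacking rule: highest base plus 40% of each additional charge. Highest is armed robbery at $226,100. Additional: $12,300 × 40% = $4,920; $5,150 × 40% = $2,060; $30,750 × 40% = $12,300. Combined base = $226,100 + $19,280 = $245,380.
Prior failure to appear (+$3,000 flat): $245,380 + $3,000 = $248,380.
No prior criminal record (−$20,500 flat): $248,380 − $20,500 = $227,880.
Firearm was used or possessed during the offense (+$10,750 flat): $227,880 + $10,750 = $238,630.
Documented medical condition requiring ongoing local treatment (−30%): $238,630 × 0.7 = $167,041.
$167,041 is within the $625,000 maximum.
$167,041 is at or above the $2,500 minimum.

$167,041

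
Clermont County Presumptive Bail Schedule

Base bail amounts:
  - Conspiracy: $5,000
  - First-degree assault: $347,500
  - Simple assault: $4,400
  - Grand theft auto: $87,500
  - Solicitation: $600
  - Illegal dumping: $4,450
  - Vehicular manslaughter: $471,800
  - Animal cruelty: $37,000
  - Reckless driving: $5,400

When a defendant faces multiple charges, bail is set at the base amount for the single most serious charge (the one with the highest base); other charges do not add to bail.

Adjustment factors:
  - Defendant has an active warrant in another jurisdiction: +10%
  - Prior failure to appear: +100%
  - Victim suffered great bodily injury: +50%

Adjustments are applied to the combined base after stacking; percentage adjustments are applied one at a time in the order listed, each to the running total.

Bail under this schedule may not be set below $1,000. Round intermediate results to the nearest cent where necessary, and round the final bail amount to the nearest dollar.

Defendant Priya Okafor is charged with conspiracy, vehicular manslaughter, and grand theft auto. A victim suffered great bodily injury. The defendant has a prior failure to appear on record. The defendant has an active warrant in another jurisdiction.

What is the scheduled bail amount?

Base amounts from the schedule: conspiracy $5,000; vehicular manslaughter $471,800; grand theft auto $87,500.
Stacking rule: use the highest base only. Highest is vehicular manslaughter at $471,800. Combined base = $471,800.
Defendant has an active warrant in another jurisdiction (+10%): $471,800 × 1.1 = $518,980.
Prior failure to appear (+100%): $518,980 × 2 = $1,037,960.
Victim suffered great bodily injury (+50%): $1,037,960 × 1.5 = $1,556,940.
$1,556,940 is at or above the $1,000 minimum.

$1,556,940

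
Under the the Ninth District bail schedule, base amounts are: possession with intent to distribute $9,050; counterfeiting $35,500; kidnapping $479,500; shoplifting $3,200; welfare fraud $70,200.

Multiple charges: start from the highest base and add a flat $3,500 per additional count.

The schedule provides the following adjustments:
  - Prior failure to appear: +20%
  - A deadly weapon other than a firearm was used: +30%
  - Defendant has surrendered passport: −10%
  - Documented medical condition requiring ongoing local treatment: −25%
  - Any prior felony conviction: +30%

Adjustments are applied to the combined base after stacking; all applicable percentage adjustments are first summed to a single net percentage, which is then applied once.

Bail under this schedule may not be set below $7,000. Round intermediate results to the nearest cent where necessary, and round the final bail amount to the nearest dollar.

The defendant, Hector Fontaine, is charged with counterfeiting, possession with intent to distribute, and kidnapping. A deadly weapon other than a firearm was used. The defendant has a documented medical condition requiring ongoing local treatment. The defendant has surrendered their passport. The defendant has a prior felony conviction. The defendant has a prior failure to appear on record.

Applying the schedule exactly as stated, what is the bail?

Base amounts from the schedule: counterfeiting $35,500; possession with intent to distribute $9,050; kidnapping $479,500.
Stacking rule: highest base plus $3,500 per additional charge. Highest is kidnapping at $479,500; 2 additional charges → +$7,000. Combined base = $486,500.
Net percentage adjustment: +20% +30% −10% −25% +30% = +45%. $486,500 × 1.45 = $705,425.
$705,425 is at or above the $7,000 minimum.

$705,425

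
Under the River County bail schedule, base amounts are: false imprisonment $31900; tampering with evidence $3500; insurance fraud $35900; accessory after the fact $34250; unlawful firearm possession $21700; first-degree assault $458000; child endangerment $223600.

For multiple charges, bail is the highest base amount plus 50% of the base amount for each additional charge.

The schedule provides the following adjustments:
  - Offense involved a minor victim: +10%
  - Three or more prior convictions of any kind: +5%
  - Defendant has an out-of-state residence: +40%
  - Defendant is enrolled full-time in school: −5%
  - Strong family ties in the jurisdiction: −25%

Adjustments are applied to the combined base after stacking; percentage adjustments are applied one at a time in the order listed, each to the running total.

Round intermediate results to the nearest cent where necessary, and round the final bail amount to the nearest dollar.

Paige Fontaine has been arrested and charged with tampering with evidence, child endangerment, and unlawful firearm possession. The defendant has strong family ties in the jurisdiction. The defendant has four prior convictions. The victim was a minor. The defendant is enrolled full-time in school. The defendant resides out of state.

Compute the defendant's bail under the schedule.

Base amounts from the schedule: tampering with evidence $3500; child endangerment $223600; unlawful firearm possession $21700.
Stacking rule: highest base plus 50% of each additional charge. Highest is child endangerment at $223600. Additional: $3500 × 50% = $1750; $21700 × 50% = $10850. Combined base = $223600 + $12600 = $236200.
Offense involved a minor victim (+10%): $236200 × 1.1 = $259820.
Three or more prior convictions of any kind (+5%): $259820 × 1.05 = $272811.
Defendant has an out-of-state residence (+40%): $272811 × 1.4 = $381935.40.
Defendant is enrolled full-time in school (−5%): $381935.40 × 0.95 = $362838.63.
Strong family ties in the jurisdiction (−25%): $362838.63 × 0.75 = $272128.97.
Rounded to the nearest dollar: $272129.

$272129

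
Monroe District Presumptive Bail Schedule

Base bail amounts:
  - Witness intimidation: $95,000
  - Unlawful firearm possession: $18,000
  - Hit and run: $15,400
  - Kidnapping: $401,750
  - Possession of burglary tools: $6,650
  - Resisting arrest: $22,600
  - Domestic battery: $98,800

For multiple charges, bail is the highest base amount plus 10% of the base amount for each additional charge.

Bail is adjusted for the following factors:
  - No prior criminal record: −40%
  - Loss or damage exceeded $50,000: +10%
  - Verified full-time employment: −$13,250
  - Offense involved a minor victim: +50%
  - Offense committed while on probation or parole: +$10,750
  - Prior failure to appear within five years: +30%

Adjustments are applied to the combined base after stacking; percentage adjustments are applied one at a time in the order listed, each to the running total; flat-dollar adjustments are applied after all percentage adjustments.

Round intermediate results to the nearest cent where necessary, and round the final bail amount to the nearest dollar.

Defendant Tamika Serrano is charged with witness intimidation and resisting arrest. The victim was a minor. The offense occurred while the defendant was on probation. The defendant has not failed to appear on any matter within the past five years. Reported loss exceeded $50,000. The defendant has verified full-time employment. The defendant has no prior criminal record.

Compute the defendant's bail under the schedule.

$93,787

Base amounts from the schedule: witness intimidation $95,000; resisting arrest $22,600.
Stacking rule: highest base plus 10% of each additional charge. Highest is witness intimidation at $95,000. Additional: $22,600 × 10% = $2,260. Combined base = $95,000 + $2,260 = $97,260.
No prior criminal record (−40%): $97,260 × 0.6 = $58,356.
Loss or damage exceeded $50,000 (+10%): $58,356 × 1.1 = $64,191.60.
Offense involved a minor victim (+50%): $64,191.60 × 1.5 = $96,287.40.
Verified full-time employment (−$13,250 flat): $96,287.40 − $13,250 = $83,037.40.
Offense committed while on probation or parole (+$10,750 flat): $83,037.40 + $10,750 = $93,787.40.
Rounded to the nearest dollar: $93,787.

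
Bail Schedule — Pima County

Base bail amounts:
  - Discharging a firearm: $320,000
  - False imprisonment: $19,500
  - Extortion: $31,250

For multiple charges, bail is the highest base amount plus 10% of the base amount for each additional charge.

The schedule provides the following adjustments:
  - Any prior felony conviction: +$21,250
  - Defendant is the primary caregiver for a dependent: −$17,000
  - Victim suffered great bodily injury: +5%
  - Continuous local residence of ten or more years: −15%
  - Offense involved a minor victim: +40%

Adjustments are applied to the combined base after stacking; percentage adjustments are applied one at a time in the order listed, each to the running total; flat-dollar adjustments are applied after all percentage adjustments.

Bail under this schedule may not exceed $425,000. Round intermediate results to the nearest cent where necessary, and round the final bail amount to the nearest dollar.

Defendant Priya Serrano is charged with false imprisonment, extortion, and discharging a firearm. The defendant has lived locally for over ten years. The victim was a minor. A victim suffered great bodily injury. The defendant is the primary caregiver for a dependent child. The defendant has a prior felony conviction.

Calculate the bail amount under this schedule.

$410,431

Base amounts from the schedule: false imprisonment $19,500; extortion $31,250; discharging a firearm $320,000.
Stacking rule: highest base plus 10% of each additional charge. Highest is discharging a firearm at $320,000. Additional: $19,500 × 10% = $1,950; $31,250 × 10% = $3,125. Combined base = $320,000 + $5,075 = $325,075.
Victim suffered great bodily injury (+5%): $325,075 × 1.05 = $341,328.75.
Continuous local residence of ten or more years (−15%): $341,328.75 × 0.85 = $290,129.44.
Offense involved a minor victim (+40%): $290,129.44 × 1.4 = $406,181.22.
Any prior felony conviction (+$21,250 flat): $406,181.22 + $21,250 = $427,431.22.
Defendant is the primary caregiver for a dependent (−$17,000 flat): $427,431.22 − $17,000 = $410,431.22.
$410,431.22 is within the $425,000 maximum.
Rounded to the nearest dollar: $410,431.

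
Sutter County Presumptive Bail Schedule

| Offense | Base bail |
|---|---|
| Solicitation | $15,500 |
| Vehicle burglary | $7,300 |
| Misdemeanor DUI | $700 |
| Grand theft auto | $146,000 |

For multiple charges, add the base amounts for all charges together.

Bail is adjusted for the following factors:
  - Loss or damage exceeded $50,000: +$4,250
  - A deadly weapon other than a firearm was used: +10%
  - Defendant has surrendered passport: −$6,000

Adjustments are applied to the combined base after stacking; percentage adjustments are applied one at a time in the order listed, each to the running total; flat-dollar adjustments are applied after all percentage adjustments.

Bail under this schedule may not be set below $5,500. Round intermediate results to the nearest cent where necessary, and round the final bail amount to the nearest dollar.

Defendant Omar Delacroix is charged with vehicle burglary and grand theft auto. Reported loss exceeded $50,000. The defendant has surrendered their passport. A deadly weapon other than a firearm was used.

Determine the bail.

$166,880

Base amounts from the schedule: vehicle burglary $7,300; grand theft auto $146,000.
Stacking rule: sum of all bases. $7,300 + $146,000 = $153,300.
A deadly weapon other than a firearm was used (+10%): $153,300 × 1.1 = $168,630.
Loss or damage exceeded $50,000 (+$4,250 flat): $168,630 + $4,250 = $172,880.
Defendant has surrendered passport (−$6,000 flat): $172,880 − $6,000 = $166,880.
$166,880 is at or above the $5,500 minimum.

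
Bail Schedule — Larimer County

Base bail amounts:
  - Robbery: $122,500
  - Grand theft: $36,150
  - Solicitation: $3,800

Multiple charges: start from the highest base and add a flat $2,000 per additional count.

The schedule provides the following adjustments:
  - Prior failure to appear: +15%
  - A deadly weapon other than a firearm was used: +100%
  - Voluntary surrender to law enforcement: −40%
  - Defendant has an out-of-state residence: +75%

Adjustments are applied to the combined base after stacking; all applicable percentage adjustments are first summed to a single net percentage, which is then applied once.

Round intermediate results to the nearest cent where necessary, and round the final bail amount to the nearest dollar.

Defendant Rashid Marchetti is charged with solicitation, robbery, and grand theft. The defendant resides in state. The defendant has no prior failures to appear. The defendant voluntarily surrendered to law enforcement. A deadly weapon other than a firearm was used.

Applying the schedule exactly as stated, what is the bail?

$202,400

Base amounts from the schedule: solicitation $3,800; robbery $122,500; grand theft $36,150.
Stacking rule: highest base plus $2,000 per additional charge. Highest is robbery at $122,500; 2 additional charges → +$4,000. Combined base = $126,500.
Net percentage adjustment: +100% −40% = +60%. $126,500 × 1.6 = $202,400.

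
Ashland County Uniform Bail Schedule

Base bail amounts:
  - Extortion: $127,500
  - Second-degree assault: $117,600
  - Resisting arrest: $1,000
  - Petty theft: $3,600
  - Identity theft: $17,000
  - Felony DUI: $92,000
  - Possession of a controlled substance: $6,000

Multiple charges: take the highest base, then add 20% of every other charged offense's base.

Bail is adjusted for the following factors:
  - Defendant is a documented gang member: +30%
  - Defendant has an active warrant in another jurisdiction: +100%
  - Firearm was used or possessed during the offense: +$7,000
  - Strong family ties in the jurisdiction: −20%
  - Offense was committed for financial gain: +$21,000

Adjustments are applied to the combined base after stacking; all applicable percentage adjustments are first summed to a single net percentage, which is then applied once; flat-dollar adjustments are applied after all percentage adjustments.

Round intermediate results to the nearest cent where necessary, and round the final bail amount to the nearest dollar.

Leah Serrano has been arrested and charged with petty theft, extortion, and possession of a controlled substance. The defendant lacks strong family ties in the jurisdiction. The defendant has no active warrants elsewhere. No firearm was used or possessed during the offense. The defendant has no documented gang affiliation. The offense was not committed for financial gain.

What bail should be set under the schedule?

Base amounts from the schedule: petty theft $3,600; extortion $127,500; possession of a controlled substance $6,000.
Stacking rule: highest base plus 20% of each additional charge. Highest is extortion at $127,500. Additional: $3,600 × 20% = $720; $6,000 × 20% = $1,200. Combined base = $127,500 + $1,920 = $129,420.
No adjustment factors apply to this defendant.

$129,420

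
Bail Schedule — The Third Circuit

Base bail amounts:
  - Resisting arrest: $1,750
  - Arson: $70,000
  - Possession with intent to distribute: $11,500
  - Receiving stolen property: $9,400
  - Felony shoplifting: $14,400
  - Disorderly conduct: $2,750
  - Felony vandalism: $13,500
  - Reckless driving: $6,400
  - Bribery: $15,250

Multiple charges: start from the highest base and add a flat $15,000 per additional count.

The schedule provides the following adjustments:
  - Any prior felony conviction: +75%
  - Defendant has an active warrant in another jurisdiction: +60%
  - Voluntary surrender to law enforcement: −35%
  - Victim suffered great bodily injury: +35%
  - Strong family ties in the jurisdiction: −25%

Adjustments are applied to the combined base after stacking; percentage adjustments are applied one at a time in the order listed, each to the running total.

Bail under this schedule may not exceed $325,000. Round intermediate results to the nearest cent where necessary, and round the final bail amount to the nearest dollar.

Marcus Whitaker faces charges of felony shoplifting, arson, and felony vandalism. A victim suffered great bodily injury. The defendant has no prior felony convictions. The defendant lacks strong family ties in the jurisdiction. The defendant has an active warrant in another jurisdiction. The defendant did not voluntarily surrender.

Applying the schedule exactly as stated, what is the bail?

Base amounts from the schedule: felony shoplifting $14,400; arson $70,000; felony vandalism $13,500.
Stacking rule: highest base plus $15,000 per additional charge. Highest is arson at $70,000; 2 additional charges → +$30,000. Combined base = $100,000.
Defendant has an active warrant in another jurisdiction (+60%): $100,000 × 1.6 = $160,000.
Victim suffered great bodily injury (+35%): $160,000 × 1.35 = $216,000.
$216,000 is within the $325,000 maximum.

$216,000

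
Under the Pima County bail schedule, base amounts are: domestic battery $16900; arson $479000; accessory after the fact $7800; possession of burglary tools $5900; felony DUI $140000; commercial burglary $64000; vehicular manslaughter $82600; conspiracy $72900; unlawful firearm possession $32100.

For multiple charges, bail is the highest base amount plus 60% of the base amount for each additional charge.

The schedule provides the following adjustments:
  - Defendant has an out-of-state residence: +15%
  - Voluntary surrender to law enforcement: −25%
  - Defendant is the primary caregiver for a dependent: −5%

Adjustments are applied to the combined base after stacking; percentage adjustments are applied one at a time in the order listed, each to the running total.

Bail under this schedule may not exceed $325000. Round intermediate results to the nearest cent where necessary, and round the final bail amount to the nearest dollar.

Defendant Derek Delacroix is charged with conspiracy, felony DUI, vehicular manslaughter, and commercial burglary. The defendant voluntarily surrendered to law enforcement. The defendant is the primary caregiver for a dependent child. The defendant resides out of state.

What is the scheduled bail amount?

$222624

Base amounts from the schedule: conspiracy $72900; felony DUI $140000; vehicular manslaughter $82600; commercial burglary $64000.
Stacking rule: highest base plus 60% of each additional charge. Highest is felony DUI at $140000. Additional: $72900 × 60% = $43740; $82600 × 60% = $49560; $64000 × 60% = $38400. Combined base = $140000 + $131700 = $271700.
Defendant has an out-of-state residence (+15%): $271700 × 1.15 = $312455.
Voluntary surrender to law enforcement (−25%): $312455 × 0.75 = $234341.25.
Defendant is the primary caregiver for a dependent (−5%): $234341.25 × 0.95 = $222624.19.
$222624.19 is within the $325000 maximum.
Rounded to the nearest dollar: $222624.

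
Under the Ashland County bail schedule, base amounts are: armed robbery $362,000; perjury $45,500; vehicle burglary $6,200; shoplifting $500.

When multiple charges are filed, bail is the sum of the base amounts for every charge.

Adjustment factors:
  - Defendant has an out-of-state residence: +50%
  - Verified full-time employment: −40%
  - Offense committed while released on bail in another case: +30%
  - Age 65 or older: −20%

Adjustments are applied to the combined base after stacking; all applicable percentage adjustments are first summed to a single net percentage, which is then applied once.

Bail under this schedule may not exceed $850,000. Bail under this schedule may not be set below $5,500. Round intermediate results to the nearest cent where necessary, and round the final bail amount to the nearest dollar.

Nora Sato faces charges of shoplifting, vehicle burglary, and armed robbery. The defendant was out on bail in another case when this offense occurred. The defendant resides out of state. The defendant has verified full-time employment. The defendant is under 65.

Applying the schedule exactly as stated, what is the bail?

Base amounts from the schedule: shoplifting $500; vehicle burglary $6,200; armed robbery $362,000.
Stacking rule: sum of all bases. $500 + $6,200 + $362,000 = $368,700.
Net percentage adjustment: +50% −40% +30% = +40%. $368,700 × 1.4 = $516,180.
$516,180 is within the $850,000 maximum.
$516,180 is at or above the $5,500 minimum.

$516,180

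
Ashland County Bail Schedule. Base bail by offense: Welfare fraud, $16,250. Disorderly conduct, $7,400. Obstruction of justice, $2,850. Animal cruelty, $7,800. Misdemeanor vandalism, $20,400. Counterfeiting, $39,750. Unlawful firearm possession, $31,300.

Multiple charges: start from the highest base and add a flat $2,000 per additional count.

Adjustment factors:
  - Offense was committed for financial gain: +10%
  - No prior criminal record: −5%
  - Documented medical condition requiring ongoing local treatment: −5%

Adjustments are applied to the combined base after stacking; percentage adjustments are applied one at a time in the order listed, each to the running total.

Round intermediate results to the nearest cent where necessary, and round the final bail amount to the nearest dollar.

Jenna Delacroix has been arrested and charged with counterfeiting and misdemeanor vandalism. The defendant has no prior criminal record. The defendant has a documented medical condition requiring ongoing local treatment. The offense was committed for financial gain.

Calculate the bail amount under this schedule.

$41,447

Base amounts from the schedule: counterfeiting $39,750; misdemeanor vandalism $20,400.
Stacking rule: highest base plus $2,000 per additional charge. Highest is counterfeiting at $39,750; 1 additional charge → +$2,000. Combined base = $41,750.
Offense was committed for financial gain (+10%): $41,750 × 1.1 = $45,925.
No prior criminal record (−5%): $45,925 × 0.95 = $43,628.75.
Documented medical condition requiring ongoing local treatment (−5%): $43,628.75 × 0.95 = $41,447.31.
Rounded to the nearest dollar: $41,447.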